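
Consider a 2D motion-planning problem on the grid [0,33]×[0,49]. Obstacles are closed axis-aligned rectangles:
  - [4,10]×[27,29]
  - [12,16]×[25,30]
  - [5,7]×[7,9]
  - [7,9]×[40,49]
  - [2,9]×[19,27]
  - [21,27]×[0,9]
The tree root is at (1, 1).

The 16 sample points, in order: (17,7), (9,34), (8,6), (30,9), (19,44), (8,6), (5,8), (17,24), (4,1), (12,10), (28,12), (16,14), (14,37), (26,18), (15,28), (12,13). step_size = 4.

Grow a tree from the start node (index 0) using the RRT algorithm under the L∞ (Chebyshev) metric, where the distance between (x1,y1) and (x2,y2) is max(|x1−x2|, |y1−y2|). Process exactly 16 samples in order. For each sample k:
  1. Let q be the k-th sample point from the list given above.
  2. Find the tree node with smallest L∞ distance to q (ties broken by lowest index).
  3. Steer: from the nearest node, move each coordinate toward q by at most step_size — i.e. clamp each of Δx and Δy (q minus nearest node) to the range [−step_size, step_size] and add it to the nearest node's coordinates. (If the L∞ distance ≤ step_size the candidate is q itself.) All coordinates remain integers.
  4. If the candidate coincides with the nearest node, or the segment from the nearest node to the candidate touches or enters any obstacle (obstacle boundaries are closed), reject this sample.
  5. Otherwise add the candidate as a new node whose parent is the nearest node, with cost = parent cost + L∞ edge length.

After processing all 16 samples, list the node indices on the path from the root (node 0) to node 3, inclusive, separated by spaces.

1. q=(17,7) nearest=0 d=16 new=(5,5) → add node 1 parent=0 cost=4
2. q=(9,34) nearest=1 d=29 new=(9,9) → blocked by [5,7]×[7,9], reject
3. q=(8,6) nearest=1 d=3 new=(8,6) → add node 2 parent=1 cost=7
4. q=(30,9) nearest=2 d=22 new=(12,9) → add node 3 parent=2 cost=11
5. q=(19,44) nearest=3 d=35 new=(16,13) → add node 4 parent=3 cost=15
6. q=(8,6) nearest=2 d=0 → coincident, reject
7. q=(5,8) nearest=1 d=3 new=(5,8) → blocked by [5,7]×[7,9], reject
8. q=(17,24) nearest=4 d=11 new=(17,17) → add node 5 parent=4 cost=19
9. q=(4,1) nearest=0 d=3 new=(4,1) → add node 6 parent=0 cost=3
10. q=(12,10) nearest=3 d=1 new=(12,10) → add node 7 parent=3 cost=12
11. q=(28,12) nearest=5 d=11 new=(21,13) → add node 8 parent=5 cost=23
12. q=(16,14) nearest=4 d=1 new=(16,14) → add node 9 parent=4 cost=16
13. q=(14,37) nearest=5 d=20 new=(14,21) → add node 10 parent=5 cost=23
14. q=(26,18) nearest=8 d=5 new=(25,17) → add node 11 parent=8 cost=27
15. q=(15,28) nearest=10 d=7 new=(15,25) → blocked by [12,16]×[25,30], reject
16. q=(12,13) nearest=7 d=3 new=(12,13) → add node 12 parent=7 cost=15

Path: 0 1 2 3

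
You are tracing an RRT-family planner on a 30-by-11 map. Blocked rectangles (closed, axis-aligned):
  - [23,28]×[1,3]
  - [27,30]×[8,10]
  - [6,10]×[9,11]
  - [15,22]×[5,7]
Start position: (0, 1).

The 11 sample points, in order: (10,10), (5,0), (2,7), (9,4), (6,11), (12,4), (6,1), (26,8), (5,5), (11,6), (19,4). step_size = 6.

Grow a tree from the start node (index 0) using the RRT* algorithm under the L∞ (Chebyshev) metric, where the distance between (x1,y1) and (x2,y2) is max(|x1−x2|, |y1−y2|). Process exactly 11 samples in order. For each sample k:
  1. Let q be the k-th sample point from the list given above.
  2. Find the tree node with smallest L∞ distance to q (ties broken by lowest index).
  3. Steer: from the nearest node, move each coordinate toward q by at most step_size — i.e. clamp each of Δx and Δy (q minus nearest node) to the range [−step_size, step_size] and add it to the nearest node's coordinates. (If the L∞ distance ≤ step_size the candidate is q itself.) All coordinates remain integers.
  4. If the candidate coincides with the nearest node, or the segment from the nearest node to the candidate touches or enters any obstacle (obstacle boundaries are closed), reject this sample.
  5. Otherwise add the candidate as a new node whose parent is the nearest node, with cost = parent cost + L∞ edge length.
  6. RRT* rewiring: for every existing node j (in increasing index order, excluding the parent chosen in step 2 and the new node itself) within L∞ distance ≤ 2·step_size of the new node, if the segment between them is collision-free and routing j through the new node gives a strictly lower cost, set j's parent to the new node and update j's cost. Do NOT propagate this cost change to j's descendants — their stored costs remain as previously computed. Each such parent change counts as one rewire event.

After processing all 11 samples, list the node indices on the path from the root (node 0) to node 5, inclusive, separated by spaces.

1. q=(10,10) nearest=0 d=10 new=(6,7) → add node 1 parent=0 cost=6
2. q=(5,0) nearest=0 d=5 new=(5,0) → add node 2 parent=0 cost=5
3. q=(2,7) nearest=1 d=4 new=(2,7) → add node 3 parent=1 cost=10
4. q=(9,4) nearest=1 d=3 new=(9,4) → add node 4 parent=1 cost=9
5. q=(6,11) nearest=1 d=4 new=(6,11) → blocked by [6,10]×[9,11], reject
6. q=(12,4) nearest=4 d=3 new=(12,4) → add node 5 parent=4 cost=12
7. q=(6,1) nearest=2 d=1 new=(6,1) → add node 6 parent=2 cost=6
8. q=(26,8) nearest=5 d=14 new=(18,8) → blocked by [15,22]×[5,7], reject
9. q=(5,5) nearest=1 d=2 new=(5,5) → add node 7 parent=1 cost=8
10. q=(11,6) nearest=4 d=2 new=(11,6) → add node 8 parent=4 cost=11
11. q=(19,4) nearest=5 d=7 new=(18,4) → add node 9 parent=5 cost=18

Path: 0 1 4 5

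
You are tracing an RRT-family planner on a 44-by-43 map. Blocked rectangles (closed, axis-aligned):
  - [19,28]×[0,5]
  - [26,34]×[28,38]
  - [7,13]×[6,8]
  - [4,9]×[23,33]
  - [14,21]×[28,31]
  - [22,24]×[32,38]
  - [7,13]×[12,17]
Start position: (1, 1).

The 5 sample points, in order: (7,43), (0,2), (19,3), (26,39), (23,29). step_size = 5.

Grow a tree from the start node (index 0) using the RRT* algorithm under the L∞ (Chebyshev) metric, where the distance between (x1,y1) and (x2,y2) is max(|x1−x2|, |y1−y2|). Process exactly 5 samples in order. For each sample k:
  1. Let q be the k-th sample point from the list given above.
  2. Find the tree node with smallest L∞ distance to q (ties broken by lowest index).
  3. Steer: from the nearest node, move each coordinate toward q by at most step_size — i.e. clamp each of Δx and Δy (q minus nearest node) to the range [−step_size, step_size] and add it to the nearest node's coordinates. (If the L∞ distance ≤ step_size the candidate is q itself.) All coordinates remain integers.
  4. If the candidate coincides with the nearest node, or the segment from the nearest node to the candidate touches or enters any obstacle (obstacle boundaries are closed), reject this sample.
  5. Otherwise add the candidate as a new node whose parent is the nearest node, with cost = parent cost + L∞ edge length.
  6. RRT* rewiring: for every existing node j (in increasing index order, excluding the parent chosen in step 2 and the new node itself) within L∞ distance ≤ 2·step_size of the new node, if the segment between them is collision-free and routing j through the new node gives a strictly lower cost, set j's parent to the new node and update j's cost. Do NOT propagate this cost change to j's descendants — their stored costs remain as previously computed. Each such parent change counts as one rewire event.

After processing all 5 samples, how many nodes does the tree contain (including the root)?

1. q=(7,43) nearest=0 d=42 new=(6,6) → add node 1 parent=0 cost=5
2. q=(0,2) nearest=0 d=1 new=(0,2) → add node 2 parent=0 cost=1
3. q=(19,3) nearest=1 d=13 new=(11,3) → add node 3 parent=1 cost=10
4. q=(26,39) nearest=1 d=33 new=(11,11) → blocked by [7,13]×[6,8], reject
5. q=(23,29) nearest=1 d=23 new=(11,11) → blocked by [7,13]×[6,8], reject

Node count: 4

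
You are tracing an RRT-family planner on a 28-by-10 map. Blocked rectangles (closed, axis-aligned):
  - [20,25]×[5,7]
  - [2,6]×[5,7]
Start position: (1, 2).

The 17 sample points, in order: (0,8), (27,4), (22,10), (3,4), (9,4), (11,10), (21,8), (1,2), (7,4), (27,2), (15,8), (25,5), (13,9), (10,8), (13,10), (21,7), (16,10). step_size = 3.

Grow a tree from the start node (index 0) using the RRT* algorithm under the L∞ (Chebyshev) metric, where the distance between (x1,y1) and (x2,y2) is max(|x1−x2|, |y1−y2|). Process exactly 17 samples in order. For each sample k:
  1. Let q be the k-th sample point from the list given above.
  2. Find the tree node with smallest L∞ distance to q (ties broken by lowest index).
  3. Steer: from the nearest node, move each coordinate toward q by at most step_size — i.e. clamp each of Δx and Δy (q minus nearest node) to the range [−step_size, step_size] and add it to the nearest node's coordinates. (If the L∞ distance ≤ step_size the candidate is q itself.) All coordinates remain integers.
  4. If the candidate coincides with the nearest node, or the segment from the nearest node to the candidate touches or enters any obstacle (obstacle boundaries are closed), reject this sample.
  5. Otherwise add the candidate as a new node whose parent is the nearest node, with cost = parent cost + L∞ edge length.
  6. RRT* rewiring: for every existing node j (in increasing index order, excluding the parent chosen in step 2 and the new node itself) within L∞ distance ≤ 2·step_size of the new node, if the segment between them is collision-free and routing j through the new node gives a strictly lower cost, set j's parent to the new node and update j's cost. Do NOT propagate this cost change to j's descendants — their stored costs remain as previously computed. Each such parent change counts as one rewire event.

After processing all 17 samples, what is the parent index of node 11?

Parent of node 11: 5

1. q=(0,8) nearest=0 d=6 new=(0,5) → add node 1 parent=0 cost=3
2. q=(27,4) nearest=0 d=26 new=(4,4) → add node 2 parent=0 cost=3
3. q=(22,10) nearest=2 d=18 new=(7,7) → blocked by [2,6]×[5,7], reject
4. q=(3,4) nearest=2 d=1 new=(3,4) → add node 3 parent=2 cost=4
5. q=(9,4) nearest=2 d=5 new=(7,4) → add node 4 parent=2 cost=6
6. q=(11,10) nearest=4 d=6 new=(10,7) → add node 5 parent=4 cost=9
7. q=(21,8) nearest=5 d=11 new=(13,8) → add node 6 parent=5 cost=12
8. q=(1,2) nearest=0 d=0 → coincident, reject
9. q=(7,4) nearest=4 d=0 → coincident, reject
10. q=(27,2) nearest=6 d=14 new=(16,5) → add node 7 parent=6 cost=15
11. q=(15,8) nearest=6 d=2 new=(15,8) → add node 8 parent=6 cost=14
12. q=(25,5) nearest=7 d=9 new=(19,5) → add node 9 parent=7 cost=18
13. q=(13,9) nearest=6 d=1 new=(13,9) → add node 10 parent=6 cost=13
14. q=(10,8) nearest=5 d=1 new=(10,8) → add node 11 parent=5 cost=10
15. q=(13,10) nearest=10 d=1 new=(13,10) → add node 12 parent=10 cost=14
16. q=(21,7) nearest=9 d=2 new=(21,7) → blocked by [20,25]×[5,7], reject
17. q=(16,10) nearest=8 d=2 new=(16,10) → add node 13 parent=8 cost=16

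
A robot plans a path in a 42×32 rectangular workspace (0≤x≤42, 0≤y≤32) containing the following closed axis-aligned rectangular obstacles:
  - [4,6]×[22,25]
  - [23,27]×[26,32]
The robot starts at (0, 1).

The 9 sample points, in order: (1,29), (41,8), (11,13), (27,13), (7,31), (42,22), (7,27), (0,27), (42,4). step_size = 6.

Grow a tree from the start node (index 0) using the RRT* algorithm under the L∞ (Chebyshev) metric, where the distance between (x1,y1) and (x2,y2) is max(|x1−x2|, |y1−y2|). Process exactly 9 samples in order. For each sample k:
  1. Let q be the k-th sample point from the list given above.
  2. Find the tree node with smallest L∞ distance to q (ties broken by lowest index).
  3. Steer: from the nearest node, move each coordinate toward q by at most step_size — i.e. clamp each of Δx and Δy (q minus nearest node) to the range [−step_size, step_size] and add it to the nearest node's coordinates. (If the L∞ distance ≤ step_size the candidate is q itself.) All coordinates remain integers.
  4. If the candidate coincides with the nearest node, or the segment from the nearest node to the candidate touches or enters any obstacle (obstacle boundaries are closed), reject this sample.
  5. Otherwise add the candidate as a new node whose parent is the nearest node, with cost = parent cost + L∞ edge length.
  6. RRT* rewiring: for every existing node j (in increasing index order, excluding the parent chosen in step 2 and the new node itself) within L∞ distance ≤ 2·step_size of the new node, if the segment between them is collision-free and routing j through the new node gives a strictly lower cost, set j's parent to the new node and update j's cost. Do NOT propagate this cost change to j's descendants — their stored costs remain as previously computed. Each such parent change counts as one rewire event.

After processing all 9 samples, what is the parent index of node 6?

1. q=(1,29) nearest=0 d=28 new=(1,7) → add node 1 parent=0 cost=6
2. q=(41,8) nearest=1 d=40 new=(7,8) → add node 2 parent=1 cost=12
3. q=(11,13) nearest=2 d=5 new=(11,13) → add node 3 parent=2 cost=17
4. q=(27,13) nearest=3 d=16 new=(17,13) → add node 4 parent=3 cost=23
5. q=(7,31) nearest=3 d=18 new=(7,19) → add node 5 parent=3 cost=23
6. q=(42,22) nearest=4 d=25 new=(23,19) → add node 6 parent=4 cost=29
7. q=(7,27) nearest=5 d=8 new=(7,25) → add node 7 parent=5 cost=29
8. q=(0,27) nearest=7 d=7 new=(1,27) → add node 8 parent=7 cost=35
9. q=(42,4) nearest=6 d=19 new=(29,13) → add node 9 parent=6 cost=35

Parent of node 6: 4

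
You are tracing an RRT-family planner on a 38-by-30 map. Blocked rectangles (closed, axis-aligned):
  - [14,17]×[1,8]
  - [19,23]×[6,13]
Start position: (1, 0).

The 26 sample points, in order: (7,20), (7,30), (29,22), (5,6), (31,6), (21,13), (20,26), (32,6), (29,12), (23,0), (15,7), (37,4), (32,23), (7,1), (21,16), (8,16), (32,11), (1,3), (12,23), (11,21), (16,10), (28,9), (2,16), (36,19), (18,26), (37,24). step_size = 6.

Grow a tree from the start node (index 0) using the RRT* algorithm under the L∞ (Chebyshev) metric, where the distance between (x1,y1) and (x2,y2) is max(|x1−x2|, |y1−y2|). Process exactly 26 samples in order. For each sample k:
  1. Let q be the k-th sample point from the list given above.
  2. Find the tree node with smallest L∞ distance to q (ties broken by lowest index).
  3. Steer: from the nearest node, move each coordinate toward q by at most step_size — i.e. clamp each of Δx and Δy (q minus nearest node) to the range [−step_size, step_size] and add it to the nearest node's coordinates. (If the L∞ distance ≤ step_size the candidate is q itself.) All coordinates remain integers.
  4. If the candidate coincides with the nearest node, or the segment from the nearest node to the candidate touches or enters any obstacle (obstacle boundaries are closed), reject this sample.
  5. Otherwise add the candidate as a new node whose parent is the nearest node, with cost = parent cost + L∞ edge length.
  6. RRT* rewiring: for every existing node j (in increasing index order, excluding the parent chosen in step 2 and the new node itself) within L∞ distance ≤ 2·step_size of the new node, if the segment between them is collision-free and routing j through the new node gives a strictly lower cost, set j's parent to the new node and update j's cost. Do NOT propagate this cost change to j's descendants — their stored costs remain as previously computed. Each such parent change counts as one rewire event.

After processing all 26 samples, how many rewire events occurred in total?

Rewire events: 2

1. q=(7,20) nearest=0 d=20 new=(7,6) → add node 1 parent=0 cost=6
2. q=(7,30) nearest=1 d=24 new=(7,12) → add node 2 parent=1 cost=12
3. q=(29,22) nearest=1 d=22 new=(13,12) → add node 3 parent=1 cost=12
4. q=(5,6) nearest=1 d=2 new=(5,6) → add node 4 parent=1 cost=8
5. q=(31,6) nearest=3 d=18 new=(19,6) → blocked by [14,17]×[1,8], reject
6. q=(21,13) nearest=3 d=8 new=(19,13) → blocked by [19,23]×[6,13], reject
7. q=(20,26) nearest=2 d=14 new=(13,18) → add node 5 parent=2 cost=18
8. q=(32,6) nearest=3 d=19 new=(19,6) → blocked by [14,17]×[1,8], reject
9. q=(29,12) nearest=3 d=16 new=(19,12) → blocked by [19,23]×[6,13], reject
10. q=(23,0) nearest=3 d=12 new=(19,6) → blocked by [14,17]×[1,8], reject
11. q=(15,7) nearest=3 d=5 new=(15,7) → blocked by [14,17]×[1,8], reject
12. q=(37,4) nearest=3 d=24 new=(19,6) → blocked by [14,17]×[1,8], reject
13. q=(32,23) nearest=3 d=19 new=(19,18) → add node 6 parent=3 cost=18
14. q=(7,1) nearest=1 d=5 new=(7,1) → add node 7 parent=1 cost=11
15. q=(21,16) nearest=6 d=2 new=(21,16) → add node 8 parent=6 cost=20
16. q=(8,16) nearest=2 d=4 new=(8,16) → add node 9 parent=2 cost=16
17. q=(32,11) nearest=8 d=11 new=(27,11) → add node 10 parent=8 cost=26
18. q=(1,3) nearest=0 d=3 new=(1,3) → add node 11 parent=0 cost=3; rewire 4→11 (7<8); rewire 7→11 (9<11)
19. q=(12,23) nearest=5 d=5 new=(12,23) → add node 12 parent=5 cost=23
20. q=(11,21) nearest=12 d=2 new=(11,21) → add node 13 parent=12 cost=25
21. q=(16,10) nearest=3 d=3 new=(16,10) → add node 14 parent=3 cost=15
22. q=(28,9) nearest=10 d=2 new=(28,9) → add node 15 parent=10 cost=28
23. q=(2,16) nearest=2 d=5 new=(2,16) → add node 16 parent=2 cost=17
24. q=(36,19) nearest=10 d=9 new=(33,17) → add node 17 parent=10 cost=32
25. q=(18,26) nearest=12 d=6 new=(18,26) → add node 18 parent=12 cost=29
26. q=(37,24) nearest=17 d=7 new=(37,23) → add node 19 parent=17 cost=38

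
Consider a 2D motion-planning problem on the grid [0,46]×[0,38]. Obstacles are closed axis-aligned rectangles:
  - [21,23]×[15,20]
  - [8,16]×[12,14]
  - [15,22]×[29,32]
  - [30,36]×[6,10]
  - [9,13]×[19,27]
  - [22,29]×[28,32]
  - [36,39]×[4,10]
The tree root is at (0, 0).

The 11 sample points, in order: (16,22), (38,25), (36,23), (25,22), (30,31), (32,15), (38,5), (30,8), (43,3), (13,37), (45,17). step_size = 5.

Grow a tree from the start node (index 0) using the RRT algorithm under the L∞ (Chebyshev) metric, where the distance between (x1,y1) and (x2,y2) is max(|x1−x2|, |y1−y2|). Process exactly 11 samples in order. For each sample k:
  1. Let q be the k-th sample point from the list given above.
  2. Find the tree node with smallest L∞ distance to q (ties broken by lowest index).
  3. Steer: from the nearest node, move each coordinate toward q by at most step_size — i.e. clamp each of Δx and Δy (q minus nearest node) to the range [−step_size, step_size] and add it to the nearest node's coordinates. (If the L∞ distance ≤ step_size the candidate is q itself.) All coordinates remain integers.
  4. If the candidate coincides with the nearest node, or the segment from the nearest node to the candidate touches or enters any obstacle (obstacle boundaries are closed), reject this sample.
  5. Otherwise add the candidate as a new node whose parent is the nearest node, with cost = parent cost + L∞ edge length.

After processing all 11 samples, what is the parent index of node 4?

Parent of node 4: 3

1. q=(16,22) nearest=0 d=22 new=(5,5) → add node 1 parent=0 cost=5
2. q=(38,25) nearest=1 d=33 new=(10,10) → add node 2 parent=1 cost=10
3. q=(36,23) nearest=2 d=26 new=(15,15) → blocked by [8,16]×[12,14], reject
4. q=(25,22) nearest=2 d=15 new=(15,15) → blocked by [8,16]×[12,14], reject
5. q=(30,31) nearest=2 d=21 new=(15,15) → blocked by [8,16]×[12,14], reject
6. q=(32,15) nearest=2 d=22 new=(15,15) → blocked by [8,16]×[12,14], reject
7. q=(38,5) nearest=2 d=28 new=(15,5) → add node 3 parent=2 cost=15
8. q=(30,8) nearest=3 d=15 new=(20,8) → add node 4 parent=3 cost=20
9. q=(43,3) nearest=4 d=23 new=(25,3) → add node 5 parent=4 cost=25
10. q=(13,37) nearest=2 d=27 new=(13,15) → blocked by [8,16]×[12,14], reject
11. q=(45,17) nearest=5 d=20 new=(30,8) → blocked by [30,36]×[6,10], reject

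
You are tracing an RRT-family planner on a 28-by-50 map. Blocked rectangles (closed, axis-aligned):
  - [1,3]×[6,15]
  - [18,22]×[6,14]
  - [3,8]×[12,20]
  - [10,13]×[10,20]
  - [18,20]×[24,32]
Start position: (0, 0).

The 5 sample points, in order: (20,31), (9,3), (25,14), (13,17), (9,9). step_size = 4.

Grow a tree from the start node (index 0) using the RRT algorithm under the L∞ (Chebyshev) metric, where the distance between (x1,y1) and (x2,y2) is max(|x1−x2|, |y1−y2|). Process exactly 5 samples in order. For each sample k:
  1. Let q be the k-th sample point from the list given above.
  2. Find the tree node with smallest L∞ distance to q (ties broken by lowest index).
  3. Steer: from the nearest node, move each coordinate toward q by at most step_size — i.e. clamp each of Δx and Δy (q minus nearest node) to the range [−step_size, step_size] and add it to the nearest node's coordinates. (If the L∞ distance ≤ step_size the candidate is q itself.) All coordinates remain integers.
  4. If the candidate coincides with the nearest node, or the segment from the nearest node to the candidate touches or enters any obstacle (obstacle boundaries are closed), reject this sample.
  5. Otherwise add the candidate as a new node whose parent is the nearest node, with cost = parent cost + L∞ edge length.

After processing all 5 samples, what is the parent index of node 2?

Parent of node 2: 1

1. q=(20,31) nearest=0 d=31 new=(4,4) → add node 1 parent=0 cost=4
2. q=(9,3) nearest=1 d=5 new=(8,3) → add node 2 parent=1 cost=8
3. q=(25,14) nearest=2 d=17 new=(12,7) → add node 3 parent=2 cost=12
4. q=(13,17) nearest=3 d=10 new=(13,11) → blocked by [10,13]×[10,20], reject
5. q=(9,9) nearest=3 d=3 new=(9,9) → add node 4 parent=3 cost=15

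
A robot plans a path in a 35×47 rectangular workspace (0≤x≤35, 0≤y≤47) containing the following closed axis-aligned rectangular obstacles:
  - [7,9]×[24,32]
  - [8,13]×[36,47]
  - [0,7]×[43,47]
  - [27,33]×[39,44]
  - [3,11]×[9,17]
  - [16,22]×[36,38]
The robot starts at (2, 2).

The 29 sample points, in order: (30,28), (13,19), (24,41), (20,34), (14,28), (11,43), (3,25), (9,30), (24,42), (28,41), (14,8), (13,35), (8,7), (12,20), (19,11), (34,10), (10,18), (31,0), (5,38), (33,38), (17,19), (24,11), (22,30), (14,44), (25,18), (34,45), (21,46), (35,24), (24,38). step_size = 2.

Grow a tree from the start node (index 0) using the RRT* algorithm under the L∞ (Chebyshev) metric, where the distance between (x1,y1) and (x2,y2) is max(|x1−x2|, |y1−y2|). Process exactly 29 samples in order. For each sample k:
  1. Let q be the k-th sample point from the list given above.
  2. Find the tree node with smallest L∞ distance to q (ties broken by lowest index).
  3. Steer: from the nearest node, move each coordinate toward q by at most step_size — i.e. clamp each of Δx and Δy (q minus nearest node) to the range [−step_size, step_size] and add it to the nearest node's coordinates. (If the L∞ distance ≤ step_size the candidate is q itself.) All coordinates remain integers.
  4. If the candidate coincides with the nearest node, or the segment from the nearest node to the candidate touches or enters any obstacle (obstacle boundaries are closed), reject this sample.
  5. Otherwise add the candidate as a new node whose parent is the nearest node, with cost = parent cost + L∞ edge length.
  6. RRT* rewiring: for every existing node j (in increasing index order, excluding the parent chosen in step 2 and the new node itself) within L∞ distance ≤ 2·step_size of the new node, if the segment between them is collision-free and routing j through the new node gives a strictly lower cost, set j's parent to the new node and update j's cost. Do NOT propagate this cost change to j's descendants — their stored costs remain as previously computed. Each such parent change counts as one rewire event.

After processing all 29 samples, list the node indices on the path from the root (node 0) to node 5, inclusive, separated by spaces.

Path: 0 1 2 3 5

1. q=(30,28) nearest=0 d=28 new=(4,4) → add node 1 parent=0 cost=2
2. q=(13,19) nearest=1 d=15 new=(6,6) → add node 2 parent=1 cost=4
3. q=(24,41) nearest=2 d=35 new=(8,8) → add node 3 parent=2 cost=6
4. q=(20,34) nearest=3 d=26 new=(10,10) → blocked by [3,11]×[9,17], reject
5. q=(14,28) nearest=3 d=20 new=(10,10) → blocked by [3,11]×[9,17], reject
6. q=(11,43) nearest=3 d=35 new=(10,10) → blocked by [3,11]×[9,17], reject
7. q=(3,25) nearest=3 d=17 new=(6,10) → blocked by [3,11]×[9,17], reject
8. q=(9,30) nearest=3 d=22 new=(9,10) → blocked by [3,11]×[9,17], reject
9. q=(24,42) nearest=3 d=34 new=(10,10) → blocked by [3,11]×[9,17], reject
10. q=(28,41) nearest=3 d=33 new=(10,10) → blocked by [3,11]×[9,17], reject
11. q=(14,8) nearest=3 d=6 new=(10,8) → add node 4 parent=3 cost=8
12. q=(13,35) nearest=3 d=27 new=(10,10) → blocked by [3,11]×[9,17], reject
13. q=(8,7) nearest=3 d=1 new=(8,7) → add node 5 parent=3 cost=7
14. q=(12,20) nearest=3 d=12 new=(10,10) → blocked by [3,11]×[9,17], reject
15. q=(19,11) nearest=4 d=9 new=(12,10) → blocked by [3,11]×[9,17], reject
16. q=(34,10) nearest=4 d=24 new=(12,10) → blocked by [3,11]×[9,17], reject
17. q=(10,18) nearest=3 d=10 new=(10,10) → blocked by [3,11]×[9,17], reject
18. q=(31,0) nearest=4 d=21 new=(12,6) → add node 6 parent=4 cost=10
19. q=(5,38) nearest=3 d=30 new=(6,10) → blocked by [3,11]×[9,17], reject
20. q=(33,38) nearest=3 d=30 new=(10,10) → blocked by [3,11]×[9,17], reject
21. q=(17,19) nearest=3 d=11 new=(10,10) → blocked by [3,11]×[9,17], reject
22. q=(24,11) nearest=6 d=12 new=(14,8) → add node 7 parent=6 cost=12
23. q=(22,30) nearest=3 d=22 new=(10,10) → blocked by [3,11]×[9,17], reject
24. q=(14,44) nearest=3 d=36 new=(10,10) → blocked by [3,11]×[9,17], reject
25. q=(25,18) nearest=7 d=11 new=(16,10) → add node 8 parent=7 cost=14
26. q=(34,45) nearest=8 d=35 new=(18,12) → add node 9 parent=8 cost=16
27. q=(21,46) nearest=9 d=34 new=(20,14) → add node 10 parent=9 cost=18
28. q=(35,24) nearest=10 d=15 new=(22,16) → add node 11 parent=10 cost=20
29. q=(24,38) nearest=11 d=22 new=(24,18) → add node 12 parent=11 cost=22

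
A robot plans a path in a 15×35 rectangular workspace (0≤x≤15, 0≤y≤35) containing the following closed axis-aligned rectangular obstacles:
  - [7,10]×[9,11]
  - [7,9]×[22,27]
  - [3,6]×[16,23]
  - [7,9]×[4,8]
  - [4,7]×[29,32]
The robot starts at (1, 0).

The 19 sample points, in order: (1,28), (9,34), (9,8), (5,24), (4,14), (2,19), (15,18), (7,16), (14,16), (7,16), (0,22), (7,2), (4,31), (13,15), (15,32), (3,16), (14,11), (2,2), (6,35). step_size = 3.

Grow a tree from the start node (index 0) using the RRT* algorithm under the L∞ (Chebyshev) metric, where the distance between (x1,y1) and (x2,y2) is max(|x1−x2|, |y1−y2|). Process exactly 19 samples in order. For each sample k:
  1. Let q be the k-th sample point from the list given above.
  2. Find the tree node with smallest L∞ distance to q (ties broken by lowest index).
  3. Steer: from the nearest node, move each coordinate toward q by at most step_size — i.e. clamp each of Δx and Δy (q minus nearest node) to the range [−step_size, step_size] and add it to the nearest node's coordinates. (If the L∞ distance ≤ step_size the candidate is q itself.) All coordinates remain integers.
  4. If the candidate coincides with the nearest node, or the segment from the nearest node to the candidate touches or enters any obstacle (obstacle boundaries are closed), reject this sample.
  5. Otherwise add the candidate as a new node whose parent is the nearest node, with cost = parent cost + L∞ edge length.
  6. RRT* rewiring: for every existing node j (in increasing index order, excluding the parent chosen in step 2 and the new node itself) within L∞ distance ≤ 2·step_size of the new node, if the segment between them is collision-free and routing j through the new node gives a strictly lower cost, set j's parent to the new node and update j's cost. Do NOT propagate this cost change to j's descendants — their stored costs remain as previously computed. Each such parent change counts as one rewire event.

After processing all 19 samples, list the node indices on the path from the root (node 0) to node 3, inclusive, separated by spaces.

Path: 0 1 2 3

1. q=(1,28) nearest=0 d=28 new=(1,3) → add node 1 parent=0 cost=3
2. q=(9,34) nearest=1 d=31 new=(4,6) → add node 2 parent=1 cost=6
3. q=(9,8) nearest=2 d=5 new=(7,8) → blocked by [7,9]×[4,8], reject
4. q=(5,24) nearest=2 d=18 new=(5,9) → add node 3 parent=2 cost=9
5. q=(4,14) nearest=3 d=5 new=(4,12) → add node 4 parent=3 cost=12
6. q=(2,19) nearest=4 d=7 new=(2,15) → add node 5 parent=4 cost=15
7. q=(15,18) nearest=3 d=10 new=(8,12) → blocked by [7,10]×[9,11], reject
8. q=(7,16) nearest=4 d=4 new=(7,15) → add node 6 parent=4 cost=15
9. q=(14,16) nearest=6 d=7 new=(10,16) → add node 7 parent=6 cost=18
10. q=(7,16) nearest=6 d=1 new=(7,16) → add node 8 parent=6 cost=16
11. q=(0,22) nearest=5 d=7 new=(0,18) → add node 9 parent=5 cost=18
12. q=(7,2) nearest=2 d=4 new=(7,3) → add node 10 parent=2 cost=9
13. q=(4,31) nearest=9 d=13 new=(3,21) → blocked by [3,6]×[16,23], reject
14. q=(13,15) nearest=7 d=3 new=(13,15) → add node 11 parent=7 cost=21
15. q=(15,32) nearest=9 d=15 new=(3,21) → blocked by [3,6]×[16,23], reject
16. q=(3,16) nearest=5 d=1 new=(3,16) → blocked by [3,6]×[16,23], reject
17. q=(14,11) nearest=11 d=4 new=(14,12) → add node 12 parent=11 cost=24
18. q=(2,2) nearest=1 d=1 new=(2,2) → add node 13 parent=1 cost=4
19. q=(6,35) nearest=9 d=17 new=(3,21) → blocked by [3,6]×[16,23], reject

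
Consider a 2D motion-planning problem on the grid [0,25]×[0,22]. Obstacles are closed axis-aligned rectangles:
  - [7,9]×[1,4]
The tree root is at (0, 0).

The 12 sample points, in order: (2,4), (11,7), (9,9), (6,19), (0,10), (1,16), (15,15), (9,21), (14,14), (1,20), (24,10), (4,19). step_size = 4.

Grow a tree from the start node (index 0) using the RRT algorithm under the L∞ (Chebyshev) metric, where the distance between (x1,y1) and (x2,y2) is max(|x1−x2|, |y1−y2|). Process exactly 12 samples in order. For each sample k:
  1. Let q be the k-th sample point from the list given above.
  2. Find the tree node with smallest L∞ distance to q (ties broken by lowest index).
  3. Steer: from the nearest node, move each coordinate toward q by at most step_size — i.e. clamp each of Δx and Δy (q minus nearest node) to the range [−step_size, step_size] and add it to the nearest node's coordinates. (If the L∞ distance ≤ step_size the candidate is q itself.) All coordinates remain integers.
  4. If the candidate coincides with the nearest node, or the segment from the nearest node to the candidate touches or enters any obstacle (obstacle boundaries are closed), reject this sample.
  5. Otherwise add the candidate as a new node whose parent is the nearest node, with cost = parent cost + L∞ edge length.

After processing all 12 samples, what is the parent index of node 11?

Parent of node 11: 9

1. q=(2,4) nearest=0 d=4 new=(2,4) → add node 1 parent=0 cost=4
2. q=(11,7) nearest=1 d=9 new=(6,7) → add node 2 parent=1 cost=8
3. q=(9,9) nearest=2 d=3 new=(9,9) → add node 3 parent=2 cost=11
4. q=(6,19) nearest=3 d=10 new=(6,13) → add node 4 parent=3 cost=15
5. q=(0,10) nearest=1 d=6 new=(0,8) → add node 5 parent=1 cost=8
6. q=(1,16) nearest=4 d=5 new=(2,16) → add node 6 parent=4 cost=19
7. q=(15,15) nearest=3 d=6 new=(13,13) → add node 7 parent=3 cost=15
8. q=(9,21) nearest=6 d=7 new=(6,20) → add node 8 parent=6 cost=23
9. q=(14,14) nearest=7 d=1 new=(14,14) → add node 9 parent=7 cost=16
10. q=(1,20) nearest=6 d=4 new=(1,20) → add node 10 parent=6 cost=23
11. q=(24,10) nearest=9 d=10 new=(18,10) → add node 11 parent=9 cost=20
12. q=(4,19) nearest=8 d=2 new=(4,19) → add node 12 parent=8 cost=25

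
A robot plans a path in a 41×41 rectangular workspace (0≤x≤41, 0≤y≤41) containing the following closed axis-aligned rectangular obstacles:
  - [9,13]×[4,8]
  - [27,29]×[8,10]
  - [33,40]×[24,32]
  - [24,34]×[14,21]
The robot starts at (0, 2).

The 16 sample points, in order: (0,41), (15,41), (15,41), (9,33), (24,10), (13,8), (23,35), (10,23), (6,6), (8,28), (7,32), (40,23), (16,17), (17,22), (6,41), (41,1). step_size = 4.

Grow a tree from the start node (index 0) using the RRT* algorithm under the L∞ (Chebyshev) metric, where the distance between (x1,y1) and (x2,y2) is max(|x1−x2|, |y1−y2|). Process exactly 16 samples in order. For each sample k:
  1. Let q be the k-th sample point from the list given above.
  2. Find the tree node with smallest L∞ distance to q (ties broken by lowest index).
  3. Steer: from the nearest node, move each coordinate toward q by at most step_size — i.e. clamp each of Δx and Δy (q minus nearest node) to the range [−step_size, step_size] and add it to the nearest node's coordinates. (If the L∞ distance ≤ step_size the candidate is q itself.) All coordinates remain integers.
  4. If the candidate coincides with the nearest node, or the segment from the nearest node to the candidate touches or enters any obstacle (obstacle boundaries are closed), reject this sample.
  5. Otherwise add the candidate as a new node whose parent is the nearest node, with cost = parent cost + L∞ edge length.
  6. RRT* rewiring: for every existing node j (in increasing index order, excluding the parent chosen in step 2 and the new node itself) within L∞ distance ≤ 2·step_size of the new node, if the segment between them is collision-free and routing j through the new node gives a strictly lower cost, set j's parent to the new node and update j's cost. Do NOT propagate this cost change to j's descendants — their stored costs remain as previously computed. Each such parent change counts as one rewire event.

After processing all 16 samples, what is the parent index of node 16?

1. q=(0,41) nearest=0 d=39 new=(0,6) → add node 1 parent=0 cost=4
2. q=(15,41) nearest=1 d=35 new=(4,10) → add node 2 parent=1 cost=8
3. q=(15,41) nearest=2 d=31 new=(8,14) → add node 3 parent=2 cost=12
4. q=(9,33) nearest=3 d=19 new=(9,18) → add node 4 parent=3 cost=16
5. q=(24,10) nearest=4 d=15 new=(13,14) → add node 5 parent=4 cost=20
6. q=(13,8) nearest=3 d=6 new=(12,10) → add node 6 parent=3 cost=16
7. q=(23,35) nearest=4 d=17 new=(13,22) → add node 7 parent=4 cost=20
8. q=(10,23) nearest=7 d=3 new=(10,23) → add node 8 parent=7 cost=23
9. q=(6,6) nearest=2 d=4 new=(6,6) → add node 9 parent=2 cost=12
10. q=(8,28) nearest=8 d=5 new=(8,27) → add node 10 parent=8 cost=27
11. q=(7,32) nearest=10 d=5 new=(7,31) → add node 11 parent=10 cost=31
12. q=(40,23) nearest=5 d=27 new=(17,18) → add node 12 parent=5 cost=24
13. q=(16,17) nearest=12 d=1 new=(16,17) → add node 13 parent=12 cost=25
14. q=(17,22) nearest=7 d=4 new=(17,22) → add node 14 parent=7 cost=24
15. q=(6,41) nearest=11 d=10 new=(6,35) → add node 15 parent=11 cost=35
16. q=(41,1) nearest=12 d=24 new=(21,14) → add node 16 parent=12 cost=28

Parent of node 16: 12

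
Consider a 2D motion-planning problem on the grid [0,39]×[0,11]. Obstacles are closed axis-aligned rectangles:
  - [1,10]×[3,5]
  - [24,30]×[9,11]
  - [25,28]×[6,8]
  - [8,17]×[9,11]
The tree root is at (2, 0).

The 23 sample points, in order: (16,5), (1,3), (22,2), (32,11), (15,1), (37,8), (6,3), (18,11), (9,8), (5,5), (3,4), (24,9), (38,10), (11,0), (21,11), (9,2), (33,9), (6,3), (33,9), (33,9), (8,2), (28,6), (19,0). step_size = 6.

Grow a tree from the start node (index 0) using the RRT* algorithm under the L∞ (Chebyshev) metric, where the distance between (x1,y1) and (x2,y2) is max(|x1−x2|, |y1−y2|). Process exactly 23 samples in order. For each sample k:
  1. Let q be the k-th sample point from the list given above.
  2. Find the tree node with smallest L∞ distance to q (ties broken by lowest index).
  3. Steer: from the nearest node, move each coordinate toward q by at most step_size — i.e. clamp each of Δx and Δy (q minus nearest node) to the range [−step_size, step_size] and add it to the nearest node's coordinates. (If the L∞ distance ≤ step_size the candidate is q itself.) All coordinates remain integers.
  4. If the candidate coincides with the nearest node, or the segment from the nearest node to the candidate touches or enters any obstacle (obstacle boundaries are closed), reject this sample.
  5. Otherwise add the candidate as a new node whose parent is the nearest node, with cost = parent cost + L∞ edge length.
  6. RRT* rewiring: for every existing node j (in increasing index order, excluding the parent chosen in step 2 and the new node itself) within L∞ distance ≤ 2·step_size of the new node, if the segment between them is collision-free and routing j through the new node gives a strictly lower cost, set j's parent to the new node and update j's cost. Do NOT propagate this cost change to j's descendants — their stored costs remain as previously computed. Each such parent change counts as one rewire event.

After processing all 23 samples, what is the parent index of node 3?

1. q=(16,5) nearest=0 d=14 new=(8,5) → blocked by [1,10]×[3,5], reject
2. q=(1,3) nearest=0 d=3 new=(1,3) → blocked by [1,10]×[3,5], reject
3. q=(22,2) nearest=0 d=20 new=(8,2) → add node 1 parent=0 cost=6
4. q=(32,11) nearest=1 d=24 new=(14,8) → blocked by [1,10]×[3,5], reject
5. q=(15,1) nearest=1 d=7 new=(14,1) → add node 2 parent=1 cost=12
6. q=(37,8) nearest=2 d=23 new=(20,7) → add node 3 parent=2 cost=18
7. q=(6,3) nearest=1 d=2 new=(6,3) → blocked by [1,10]×[3,5], reject
8. q=(18,11) nearest=3 d=4 new=(18,11) → add node 4 parent=3 cost=22
9. q=(9,8) nearest=1 d=6 new=(9,8) → blocked by [1,10]×[3,5], reject
10. q=(5,5) nearest=1 d=3 new=(5,5) → blocked by [1,10]×[3,5], reject
11. q=(3,4) nearest=0 d=4 new=(3,4) → blocked by [1,10]×[3,5], reject
12. q=(24,9) nearest=3 d=4 new=(24,9) → blocked by [24,30]×[9,11], reject
13. q=(38,10) nearest=3 d=18 new=(26,10) → blocked by [24,30]×[9,11], reject
14. q=(11,0) nearest=1 d=3 new=(11,0) → add node 5 parent=1 cost=9
15. q=(21,11) nearest=4 d=3 new=(21,11) → add node 6 parent=4 cost=25
16. q=(9,2) nearest=1 d=1 new=(9,2) → add node 7 parent=1 cost=7; rewire 6→7 (19<25)
17. q=(33,9) nearest=6 d=12 new=(27,9) → blocked by [24,30]×[9,11], reject
18. q=(6,3) nearest=1 d=2 new=(6,3) → blocked by [1,10]×[3,5], reject
19. q=(33,9) nearest=6 d=12 new=(27,9) → blocked by [24,30]×[9,11], reject
20. q=(33,9) nearest=6 d=12 new=(27,9) → blocked by [24,30]×[9,11], reject
21. q=(8,2) nearest=1 d=0 → coincident, reject
22. q=(28,6) nearest=6 d=7 new=(27,6) → blocked by [25,28]×[6,8], reject
23. q=(19,0) nearest=2 d=5 new=(19,0) → add node 8 parent=2 cost=17

Parent of node 3: 2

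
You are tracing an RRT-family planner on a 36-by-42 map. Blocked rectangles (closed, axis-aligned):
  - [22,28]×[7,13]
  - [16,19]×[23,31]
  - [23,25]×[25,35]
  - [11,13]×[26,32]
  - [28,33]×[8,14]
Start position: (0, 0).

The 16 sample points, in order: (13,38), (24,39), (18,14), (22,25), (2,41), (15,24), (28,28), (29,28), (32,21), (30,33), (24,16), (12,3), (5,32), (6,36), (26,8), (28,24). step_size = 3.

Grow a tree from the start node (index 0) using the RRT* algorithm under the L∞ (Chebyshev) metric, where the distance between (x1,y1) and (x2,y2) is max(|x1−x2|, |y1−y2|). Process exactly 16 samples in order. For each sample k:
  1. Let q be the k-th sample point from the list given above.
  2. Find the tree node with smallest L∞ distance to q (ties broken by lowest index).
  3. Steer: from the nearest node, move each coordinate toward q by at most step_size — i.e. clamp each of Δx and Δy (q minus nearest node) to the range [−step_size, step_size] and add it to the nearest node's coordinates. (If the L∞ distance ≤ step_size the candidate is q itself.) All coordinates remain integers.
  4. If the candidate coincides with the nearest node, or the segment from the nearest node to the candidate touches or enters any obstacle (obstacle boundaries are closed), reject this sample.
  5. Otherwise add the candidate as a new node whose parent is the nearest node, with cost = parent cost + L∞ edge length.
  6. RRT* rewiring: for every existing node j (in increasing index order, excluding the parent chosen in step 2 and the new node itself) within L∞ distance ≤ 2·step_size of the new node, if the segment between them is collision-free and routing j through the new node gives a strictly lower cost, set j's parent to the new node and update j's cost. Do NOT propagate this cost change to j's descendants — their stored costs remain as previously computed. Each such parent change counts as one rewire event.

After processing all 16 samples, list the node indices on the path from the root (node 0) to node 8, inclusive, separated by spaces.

Path: 0 1 2 3 4 7 8

1. q=(13,38) nearest=0 d=38 new=(3,3) → add node 1 parent=0 cost=3
2. q=(24,39) nearest=1 d=36 new=(6,6) → add node 2 parent=1 cost=6
3. q=(18,14) nearest=2 d=12 new=(9,9) → add node 3 parent=2 cost=9
4. q=(22,25) nearest=3 d=16 new=(12,12) → add node 4 parent=3 cost=12
5. q=(2,41) nearest=4 d=29 new=(9,15) → add node 5 parent=4 cost=15
6. q=(15,24) nearest=5 d=9 new=(12,18) → add node 6 parent=5 cost=18
7. q=(28,28) nearest=4 d=16 new=(15,15) → add node 7 parent=4 cost=15
8. q=(29,28) nearest=7 d=14 new=(18,18) → add node 8 parent=7 cost=18
9. q=(32,21) nearest=8 d=14 new=(21,21) → add node 9 parent=8 cost=21
10. q=(30,33) nearest=9 d=12 new=(24,24) → add node 10 parent=9 cost=24
11. q=(24,16) nearest=9 d=5 new=(24,18) → add node 11 parent=9 cost=24
12. q=(12,3) nearest=2 d=6 new=(9,3) → add node 12 parent=2 cost=9
13. q=(5,32) nearest=6 d=14 new=(9,21) → add node 13 parent=6 cost=21
14. q=(6,36) nearest=9 d=15 new=(18,24) → blocked by [16,19]×[23,31], reject
15. q=(26,8) nearest=8 d=10 new=(21,15) → add node 14 parent=8 cost=21
16. q=(28,24) nearest=10 d=4 new=(27,24) → add node 15 parent=10 cost=27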